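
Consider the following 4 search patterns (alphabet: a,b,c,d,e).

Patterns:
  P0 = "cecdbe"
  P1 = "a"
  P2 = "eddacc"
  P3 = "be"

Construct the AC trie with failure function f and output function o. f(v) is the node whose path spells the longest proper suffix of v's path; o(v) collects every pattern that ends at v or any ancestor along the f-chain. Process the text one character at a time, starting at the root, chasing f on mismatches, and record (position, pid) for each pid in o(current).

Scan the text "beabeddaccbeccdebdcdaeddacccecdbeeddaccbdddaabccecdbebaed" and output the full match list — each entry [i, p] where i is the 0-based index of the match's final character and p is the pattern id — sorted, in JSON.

Build automaton:
Trie (insert patterns):
  0='ε' goto a→7 b→14 c→1 e→8
  1='c' goto e→2
  2='ce' goto c→3
  3='cec' goto d→4
  4='cecd' goto b→5
  5='cecdb' goto e→6
  6='cecdbe' goto ·  [P0 ends]
  7='a' goto ·  [P1 ends]
  8='e' goto d→9
  9='ed' goto d→10
  10='edd' goto a→11
  11='edda' goto c→12
  12='eddac' goto c→13
  13='eddacc' goto ·  [P2 ends]
  14='b' goto e→15
  15='be' goto ·  [P3 ends]

BFS fail/out derivation:
  fail(1) 'c': from fail(0)=0 chase 'c': 0 ⇒ 0;  out=∅∪out(0)=∅
  fail(7) 'a': from fail(0)=0 chase 'a': 0 ⇒ 0;  out={1}∪out(0)={1}
  fail(8) 'e': from fail(0)=0 chase 'e': 0 ⇒ 0;  out=∅∪out(0)=∅
  fail(14) 'b': from fail(0)=0 chase 'b': 0 ⇒ 0;  out=∅∪out(0)=∅
  fail(2) 'ce': from fail(1)=0 chase 'e': 0 ⇒ 8;  out=∅∪out(8)=∅
  fail(9) 'ed': from fail(8)=0 chase 'd': 0 ⇒ 0;  out=∅∪out(0)=∅
  fail(15) 'be': from fail(14)=0 chase 'e': 0 ⇒ 8;  out={3}∪out(8)={3}
  fail(3) 'cec': from fail(2)=8 chase 'c': 8→0 ⇒ 1;  out=∅∪out(1)=∅
  fail(10) 'edd': from fail(9)=0 chase 'd': 0 ⇒ 0;  out=∅∪out(0)=∅
  fail(4) 'cecd': from fail(3)=1 chase 'd': 1→0 ⇒ 0;  out=∅∪out(0)=∅
  fail(11) 'edda': from fail(10)=0 chase 'a': 0 ⇒ 7;  out=∅∪out(7)={1}
  fail(5) 'cecdb': from fail(4)=0 chase 'b': 0 ⇒ 14;  out=∅∪out(14)=∅
  fail(12) 'eddac': from fail(11)=7 chase 'c': 7→0 ⇒ 1;  out=∅∪out(1)=∅
  fail(6) 'cecdbe': from fail(5)=14 chase 'e': 14 ⇒ 15;  out={0}∪out(15)={0,3}
  fail(13) 'eddacc': from fail(12)=1 chase 'c': 1→0 ⇒ 1;  out={2}∪out(1)={2}

Scan:
pos 0 'b': at 14
pos 1 'e': at 15  emit P3@[0:1]
pos 2 'a': at 7 (fail-walked)  emit P1@[2:2]
pos 3 'b': at 14 (fail-walked)
pos 4 'e': at 15  emit P3@[3:4]
pos 5 'd': at 9 (fail-walked)
pos 6 'd': at 10
pos 7 'a': at 11  emit P1@[7:7]
pos 8 'c': at 12
pos 9 'c': at 13  emit P2@[4:9]
pos 10 'b': at 14 (fail-walked)
pos 11 'e': at 15  emit P3@[10:11]
pos 12 'c': at 1 (fail-walked)
pos 13 'c': at 1 (fail-walked)
pos 14 'd': at 0 (fail-walked)
pos 15 'e': at 8
pos 16 'b': at 14 (fail-walked)
pos 17 'd': at 0 (fail-walked)
pos 18 'c': at 1
pos 19 'd': at 0 (fail-walked)
pos 20 'a': at 7  emit P1@[20:20]
pos 21 'e': at 8 (fail-walked)
pos 22 'd': at 9
pos 23 'd': at 10
pos 24 'a': at 11  emit P1@[24:24]
pos 25 'c': at 12
pos 26 'c': at 13  emit P2@[21:26]
pos 27 'c': at 1 (fail-walked)
pos 28 'e': at 2
pos 29 'c': at 3
pos 30 'd': at 4
pos 31 'b': at 5
pos 32 'e': at 6  emit P0@[27:32],P3@[31:32]
pos 33 'e': at 8 (fail-walked)
pos 34 'd': at 9
pos 35 'd': at 10
pos 36 'a': at 11  emit P1@[36:36]
pos 37 'c': at 12
pos 38 'c': at 13  emit P2@[33:38]
pos 39 'b': at 14 (fail-walked)
pos 40 'd': at 0 (fail-walked)
pos 41 'd': at 0
pos 42 'd': at 0
pos 43 'a': at 7  emit P1@[43:43]
pos 44 'a': at 7 (fail-walked)  emit P1@[44:44]
pos 45 'b': at 14 (fail-walked)
pos 46 'c': at 1 (fail-walked)
pos 47 'c': at 1 (fail-walked)
pos 48 'e': at 2
pos 49 'c': at 3
pos 50 'd': at 4
pos 51 'b': at 5
pos 52 'e': at 6  emit P0@[47:52],P3@[51:52]
pos 53 'b': at 14 (fail-walked)
pos 54 'a': at 7 (fail-walked)  emit P1@[54:54]
pos 55 'e': at 8 (fail-walked)
pos 56 'd': at 9

All matches (sorted): [[1,3],[2,1],[4,3],[7,1],[9,2],[11,3],[20,1],[24,1],[26,2],[32,0],[32,3],[36,1],[38,2],[43,1],[44,1],[52,0],[52,3],[54,1]]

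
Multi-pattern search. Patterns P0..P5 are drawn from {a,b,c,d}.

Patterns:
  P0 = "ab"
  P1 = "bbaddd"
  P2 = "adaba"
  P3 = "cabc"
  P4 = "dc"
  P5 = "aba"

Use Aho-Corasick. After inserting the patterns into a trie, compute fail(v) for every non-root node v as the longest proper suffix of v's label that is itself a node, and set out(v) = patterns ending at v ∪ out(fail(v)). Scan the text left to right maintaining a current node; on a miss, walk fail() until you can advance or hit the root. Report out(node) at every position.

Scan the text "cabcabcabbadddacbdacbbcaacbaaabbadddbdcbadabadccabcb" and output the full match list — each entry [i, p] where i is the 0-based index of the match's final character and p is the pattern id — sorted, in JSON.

Build automaton:
Trie nodes:
  0='ε' goto a→1 b→3 c→13 d→17
  1='a' goto b→2 d→9
  2='ab' goto a→19  ←P0
  3='b' goto b→4
  4='bb' goto a→5
  5='bba' goto d→6
  6='bbad' goto d→7
  7='bbadd' goto d→8
  8='bbaddd' goto ·  ←P1
  9='ad' goto a→10
  10='ada' goto b→11
  11='adab' goto a→12
  12='adaba' goto ·  ←P2
  13='c' goto a→14
  14='ca' goto b→15
  15='cab' goto c→16
  16='cabc' goto ·  ←P3
  17='d' goto c→18
  18='dc' goto ·  ←P4
  19='aba' goto ·  ←P5

Failure links (BFS by depth):
  fail(1) 'a': from fail(0)=0 chase 'a': 0 ⇒ 0;  out=∅∪out(0)=∅
  fail(3) 'b': from fail(0)=0 chase 'b': 0 ⇒ 0;  out=∅∪out(0)=∅
  fail(13) 'c': from fail(0)=0 chase 'c': 0 ⇒ 0;  out=∅∪out(0)=∅
  fail(17) 'd': from fail(0)=0 chase 'd': 0 ⇒ 0;  out=∅∪out(0)=∅
  fail(2) 'ab': from fail(1)=0 chase 'b': 0 ⇒ 3;  out={0}∪out(3)={0}
  fail(4) 'bb': from fail(3)=0 chase 'b': 0 ⇒ 3;  out=∅∪out(3)=∅
  fail(9) 'ad': from fail(1)=0 chase 'd': 0 ⇒ 17;  out=∅∪out(17)=∅
  fail(14) 'ca': from fail(13)=0 chase 'a': 0 ⇒ 1;  out=∅∪out(1)=∅
  fail(18) 'dc': from fail(17)=0 chase 'c': 0 ⇒ 13;  out={4}∪out(13)={4}
  fail(5) 'bba': from fail(4)=3 chase 'a': 3→0 ⇒ 1;  out=∅∪out(1)=∅
  fail(10) 'ada': from fail(9)=17 chase 'a': 17→0 ⇒ 1;  out=∅∪out(1)=∅
  fail(15) 'cab': from fail(14)=1 chase 'b': 1 ⇒ 2;  out=∅∪out(2)={0}
  fail(19) 'aba': from fail(2)=3 chase 'a': 3→0 ⇒ 1;  out={5}∪out(1)={5}
  fail(6) 'bbad': from fail(5)=1 chase 'd': 1 ⇒ 9;  out=∅∪out(9)=∅
  fail(11) 'adab': from fail(10)=1 chase 'b': 1 ⇒ 2;  out=∅∪out(2)={0}
  fail(16) 'cabc': from fail(15)=2 chase 'c': 2→3→0 ⇒ 13;  out={3}∪out(13)={3}
  fail(7) 'bbadd': from fail(6)=9 chase 'd': 9→17→0 ⇒ 17;  out=∅∪out(17)=∅
  fail(12) 'adaba': from fail(11)=2 chase 'a': 2 ⇒ 19;  out={2}∪out(19)={2,5}
  fail(8) 'bbaddd': from fail(7)=17 chase 'd': 17→0 ⇒ 17;  out={1}∪out(17)={1}

Scan:
i=0 'c': node 0→13
i=1 'a': node 13→14
i=2 'b': node 14→15  ** P0@[1:2]
i=3 'c': node 15→16  ** P3@[0:3]
i=4 'a': node 16→14 (fail-walked)
i=5 'b': node 14→15  ** P0@[4:5]
i=6 'c': node 15→16  ** P3@[3:6]
i=7 'a': node 16→14 (fail-walked)
i=8 'b': node 14→15  ** P0@[7:8]
i=9 'b': node 15→4 (fail-walked)
i=10 'a': node 4→5
i=11 'd': node 5→6
i=12 'd': node 6→7
i=13 'd': node 7→8  ** P1@[8:13]
i=14 'a': node 8→1 (fail-walked)
i=15 'c': node 1→13 (fail-walked)
i=16 'b': node 13→3 (fail-walked)
i=17 'd': node 3→17 (fail-walked)
i=18 'a': node 17→1 (fail-walked)
i=19 'c': node 1→13 (fail-walked)
i=20 'b': node 13→3 (fail-walked)
i=21 'b': node 3→4
i=22 'c': node 4→13 (fail-walked)
i=23 'a': node 13→14
i=24 'a': node 14→1 (fail-walked)
i=25 'c': node 1→13 (fail-walked)
i=26 'b': node 13→3 (fail-walked)
i=27 'a': node 3→1 (fail-walked)
i=28 'a': node 1→1 (fail-walked)
i=29 'a': node 1→1 (fail-walked)
i=30 'b': node 1→2  ** P0@[29:30]
i=31 'b': node 2→4 (fail-walked)
i=32 'a': node 4→5
i=33 'd': node 5→6
i=34 'd': node 6→7
i=35 'd': node 7→8  ** P1@[30:35]
i=36 'b': node 8→3 (fail-walked)
i=37 'd': node 3→17 (fail-walked)
i=38 'c': node 17→18  ** P4@[37:38]
i=39 'b': node 18→3 (fail-walked)
i=40 'a': node 3→1 (fail-walked)
i=41 'd': node 1→9
i=42 'a': node 9→10
i=43 'b': node 10→11  ** P0@[42:43]
i=44 'a': node 11→12  ** P2@[40:44],P5@[42:44]
i=45 'd': node 12→9 (fail-walked)
i=46 'c': node 9→18 (fail-walked)  ** P4@[45:46]
i=47 'c': node 18→13 (fail-walked)
i=48 'a': node 13→14
i=49 'b': node 14→15  ** P0@[48:49]
i=50 'c': node 15→16  ** P3@[47:50]
i=51 'b': node 16→3 (fail-walked)

Matches: [[2,0],[3,3],[5,0],[6,3],[8,0],[13,1],[30,0],[35,1],[38,4],[43,0],[44,2],[44,5],[46,4],[49,0],[50,3]]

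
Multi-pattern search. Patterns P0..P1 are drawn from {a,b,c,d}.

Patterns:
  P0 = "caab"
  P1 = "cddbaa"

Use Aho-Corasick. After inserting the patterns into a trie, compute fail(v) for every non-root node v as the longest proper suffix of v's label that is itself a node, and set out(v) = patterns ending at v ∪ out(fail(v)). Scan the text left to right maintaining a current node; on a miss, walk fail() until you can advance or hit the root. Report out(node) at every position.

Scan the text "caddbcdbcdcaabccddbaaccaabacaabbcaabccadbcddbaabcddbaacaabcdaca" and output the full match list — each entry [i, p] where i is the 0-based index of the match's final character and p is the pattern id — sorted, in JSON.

Construct AC machine:
Trie (insert patterns):
  n0 'ε': c→1
  n1 'c': a→2 d→5
  n2 'ca': a→3
  n3 'caa': b→4
  n4 'caab': ·  [P0 ends]
  n5 'cd': d→6
  n6 'cdd': b→7
  n7 'cddb': a→8
  n8 'cddba': a→9
  n9 'cddbaa': ·  [P1 ends]

BFS fail/out derivation:
  fail(1) 'c': from fail(0)=0 chase 'c': 0 ⇒ 0;  out=∅∪out(0)=∅
  fail(2) 'ca': from fail(1)=0 chase 'a': 0 ⇒ 0;  out=∅∪out(0)=∅
  fail(5) 'cd': from fail(1)=0 chase 'd': 0 ⇒ 0;  out=∅∪out(0)=∅
  fail(3) 'caa': from fail(2)=0 chase 'a': 0 ⇒ 0;  out=∅∪out(0)=∅
  fail(6) 'cdd': from fail(5)=0 chase 'd': 0 ⇒ 0;  out=∅∪out(0)=∅
  fail(4) 'caab': from fail(3)=0 chase 'b': 0 ⇒ 0;  out={0}∪out(0)={0}
  fail(7) 'cddb': from fail(6)=0 chase 'b': 0 ⇒ 0;  out=∅∪out(0)=∅
  fail(8) 'cddba': from fail(7)=0 chase 'a': 0 ⇒ 0;  out=∅∪out(0)=∅
  fail(9) 'cddbaa': from fail(8)=0 chase 'a': 0 ⇒ 0;  out={1}∪out(0)={1}

Text stream:
[0] read 'c'  n0⇒n1
[1] read 'a'  n1⇒n2
[2] read 'd'  n2⇒n0 (fail-walked)
[3] read 'd'  n0⇒n0
[4] read 'b'  n0⇒n0
[5] read 'c'  n0⇒n1
[6] read 'd'  n1⇒n5
[7] read 'b'  n5⇒n0 (fail-walked)
[8] read 'c'  n0⇒n1
[9] read 'd'  n1⇒n5
[10] read 'c'  n5⇒n1 (fail-walked)
[11] read 'a'  n1⇒n2
[12] read 'a'  n2⇒n3
[13] read 'b'  n3⇒n4  emit P0@[10:13]
[14] read 'c'  n4⇒n1 (fail-walked)
[15] read 'c'  n1⇒n1 (fail-walked)
[16] read 'd'  n1⇒n5
[17] read 'd'  n5⇒n6
[18] read 'b'  n6⇒n7
[19] read 'a'  n7⇒n8
[20] read 'a'  n8⇒n9  emit P1@[15:20]
[21] read 'c'  n9⇒n1 (fail-walked)
[22] read 'c'  n1⇒n1 (fail-walked)
[23] read 'a'  n1⇒n2
[24] read 'a'  n2⇒n3
[25] read 'b'  n3⇒n4  emit P0@[22:25]
[26] read 'a'  n4⇒n0 (fail-walked)
[27] read 'c'  n0⇒n1
[28] read 'a'  n1⇒n2
[29] read 'a'  n2⇒n3
[30] read 'b'  n3⇒n4  emit P0@[27:30]
[31] read 'b'  n4⇒n0 (fail-walked)
[32] read 'c'  n0⇒n1
[33] read 'a'  n1⇒n2
[34] read 'a'  n2⇒n3
[35] read 'b'  n3⇒n4  emit P0@[32:35]
[36] read 'c'  n4⇒n1 (fail-walked)
[37] read 'c'  n1⇒n1 (fail-walked)
[38] read 'a'  n1⇒n2
[39] read 'd'  n2⇒n0 (fail-walked)
[40] read 'b'  n0⇒n0
[41] read 'c'  n0⇒n1
[42] read 'd'  n1⇒n5
[43] read 'd'  n5⇒n6
[44] read 'b'  n6⇒n7
[45] read 'a'  n7⇒n8
[46] read 'a'  n8⇒n9  emit P1@[41:46]
[47] read 'b'  n9⇒n0 (fail-walked)
[48] read 'c'  n0⇒n1
[49] read 'd'  n1⇒n5
[50] read 'd'  n5⇒n6
[51] read 'b'  n6⇒n7
[52] read 'a'  n7⇒n8
[53] read 'a'  n8⇒n9  emit P1@[48:53]
[54] read 'c'  n9⇒n1 (fail-walked)
[55] read 'a'  n1⇒n2
[56] read 'a'  n2⇒n3
[57] read 'b'  n3⇒n4  emit P0@[54:57]
[58] read 'c'  n4⇒n1 (fail-walked)
[59] read 'd'  n1⇒n5
[60] read 'a'  n5⇒n0 (fail-walked)
[61] read 'c'  n0⇒n1
[62] read 'a'  n1⇒n2

Result: [[13,0],[20,1],[25,0],[30,0],[35,0],[46,1],[53,1],[57,0]]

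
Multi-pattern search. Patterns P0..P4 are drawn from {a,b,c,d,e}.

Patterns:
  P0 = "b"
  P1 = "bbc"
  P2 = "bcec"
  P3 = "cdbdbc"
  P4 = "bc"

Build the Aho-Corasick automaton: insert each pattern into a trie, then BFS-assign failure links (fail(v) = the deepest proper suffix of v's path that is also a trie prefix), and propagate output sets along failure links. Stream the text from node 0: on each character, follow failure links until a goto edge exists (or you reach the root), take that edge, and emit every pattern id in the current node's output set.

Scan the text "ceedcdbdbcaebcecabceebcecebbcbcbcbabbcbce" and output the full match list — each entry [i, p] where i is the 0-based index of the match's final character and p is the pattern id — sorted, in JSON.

Build:
Trie nodes:
  0='ε' goto b→1 c→7
  1='b' goto b→2 c→4  [P0 ends]
  2='bb' goto c→3
  3='bbc' goto ·  [P1 ends]
  4='bc' goto e→5  [P4 ends]
  5='bce' goto c→6
  6='bcec' goto ·  [P2 ends]
  7='c' goto d→8
  8='cd' goto b→9
  9='cdb' goto d→10
  10='cdbd' goto b→11
  11='cdbdb' goto c→12
  12='cdbdbc' goto ·  [P3 ends]

Failure links (BFS by depth):
  n1('b'): parent n0 fail=0; on 'b' 0 → fail=0;  out {0}∪∅={0}
  n7('c'): parent n0 fail=0; on 'c' 0 → fail=0;  out ∅∪∅=∅
  n2('bb'): parent n1 fail=0; on 'b' 0 → fail=1;  out ∅∪{0}={0}
  n4('bc'): parent n1 fail=0; on 'c' 0 → fail=7;  out {4}∪∅={4}
  n8('cd'): parent n7 fail=0; on 'd' 0 → fail=0;  out ∅∪∅=∅
  n3('bbc'): parent n2 fail=1; on 'c' 1 → fail=4;  out {1}∪{4}={1,4}
  n5('bce'): parent n4 fail=7; on 'e' 7→0 → fail=0;  out ∅∪∅=∅
  n9('cdb'): parent n8 fail=0; on 'b' 0 → fail=1;  out ∅∪{0}={0}
  n6('bcec'): parent n5 fail=0; on 'c' 0 → fail=7;  out {2}∪∅={2}
  n10('cdbd'): parent n9 fail=1; on 'd' 1→0 → fail=0;  out ∅∪∅=∅
  n11('cdbdb'): parent n10 fail=0; on 'b' 0 → fail=1;  out ∅∪{0}={0}
  n12('cdbdbc'): parent n11 fail=1; on 'c' 1 → fail=4;  out {3}∪{4}={3,4}

Text stream:
[0] read 'c'  n0⇒n7
[1] read 'e'  n7⇒n0 (fail-walked)
[2] read 'e'  n0⇒n0
[3] read 'd'  n0⇒n0
[4] read 'c'  n0⇒n7
[5] read 'd'  n7⇒n8
[6] read 'b'  n8⇒n9  emit P0@[6:6]
[7] read 'd'  n9⇒n10
[8] read 'b'  n10⇒n11  emit P0@[8:8]
[9] read 'c'  n11⇒n12  emit P3@[4:9],P4@[8:9]
[10] read 'a'  n12⇒n0 (fail-walked)
[11] read 'e'  n0⇒n0
[12] read 'b'  n0⇒n1  emit P0@[12:12]
[13] read 'c'  n1⇒n4  emit P4@[12:13]
[14] read 'e'  n4⇒n5
[15] read 'c'  n5⇒n6  emit P2@[12:15]
[16] read 'a'  n6⇒n0 (fail-walked)
[17] read 'b'  n0⇒n1  emit P0@[17:17]
[18] read 'c'  n1⇒n4  emit P4@[17:18]
[19] read 'e'  n4⇒n5
[20] read 'e'  n5⇒n0 (fail-walked)
[21] read 'b'  n0⇒n1  emit P0@[21:21]
[22] read 'c'  n1⇒n4  emit P4@[21:22]
[23] read 'e'  n4⇒n5
[24] read 'c'  n5⇒n6  emit P2@[21:24]
[25] read 'e'  n6⇒n0 (fail-walked)
[26] read 'b'  n0⇒n1  emit P0@[26:26]
[27] read 'b'  n1⇒n2  emit P0@[27:27]
[28] read 'c'  n2⇒n3  emit P1@[26:28],P4@[27:28]
[29] read 'b'  n3⇒n1 (fail-walked)  emit P0@[29:29]
[30] read 'c'  n1⇒n4  emit P4@[29:30]
[31] read 'b'  n4⇒n1 (fail-walked)  emit P0@[31:31]
[32] read 'c'  n1⇒n4  emit P4@[31:32]
[33] read 'b'  n4⇒n1 (fail-walked)  emit P0@[33:33]
[34] read 'a'  n1⇒n0 (fail-walked)
[35] read 'b'  n0⇒n1  emit P0@[35:35]
[36] read 'b'  n1⇒n2  emit P0@[36:36]
[37] read 'c'  n2⇒n3  emit P1@[35:37],P4@[36:37]
[38] read 'b'  n3⇒n1 (fail-walked)  emit P0@[38:38]
[39] read 'c'  n1⇒n4  emit P4@[38:39]
[40] read 'e'  n4⇒n5

All matches (sorted): [[6,0],[8,0],[9,3],[9,4],[12,0],[13,4],[15,2],[17,0],[18,4],[21,0],[22,4],[24,2],[26,0],[27,0],[28,1],[28,4],[29,0],[30,4],[31,0],[32,4],[33,0],[35,0],[36,0],[37,1],[37,4],[38,0],[39,4]]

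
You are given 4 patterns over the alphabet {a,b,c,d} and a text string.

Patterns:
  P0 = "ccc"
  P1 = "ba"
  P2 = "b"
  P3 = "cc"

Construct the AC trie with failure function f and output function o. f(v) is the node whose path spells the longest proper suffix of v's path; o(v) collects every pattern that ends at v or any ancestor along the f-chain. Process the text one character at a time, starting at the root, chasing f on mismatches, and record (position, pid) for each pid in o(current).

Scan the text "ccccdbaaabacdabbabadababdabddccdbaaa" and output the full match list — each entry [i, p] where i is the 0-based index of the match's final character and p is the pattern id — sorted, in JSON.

Construct AC machine:
Trie nodes:
  n0 'ε': b→4 c→1
  n1 'c': c→2
  n2 'cc': c→3  ←P3
  n3 'ccc': ·  ←P0
  n4 'b': a→5  ←P2
  n5 'ba': ·  ←P1

BFS fail/out derivation:
  n1('c'): parent n0 fail=0; on 'c' 0 → fail=0;  out ∅∪∅=∅
  n4('b'): parent n0 fail=0; on 'b' 0 → fail=0;  out {2}∪∅={2}
  n2('cc'): parent n1 fail=0; on 'c' 0 → fail=1;  out {3}∪∅={3}
  n5('ba'): parent n4 fail=0; on 'a' 0 → fail=0;  out {1}∪∅={1}
  n3('ccc'): parent n2 fail=1; on 'c' 1 → fail=2;  out {0}∪{3}={0,3}

Run:
i=0 'c': node 0→1
i=1 'c': node 1→2  → match P3@[0:1]
i=2 'c': node 2→3  → match P0@[0:2],P3@[1:2]
i=3 'c': node 3→3 (via fail)  → match P0@[1:3],P3@[2:3]
i=4 'd': node 3→0 (via fail)
i=5 'b': node 0→4  → match P2@[5:5]
i=6 'a': node 4→5  → match P1@[5:6]
i=7 'a': node 5→0 (via fail)
i=8 'a': node 0→0
i=9 'b': node 0→4  → match P2@[9:9]
i=10 'a': node 4→5  → match P1@[9:10]
i=11 'c': node 5→1 (via fail)
i=12 'd': node 1→0 (via fail)
i=13 'a': node 0→0
i=14 'b': node 0→4  → match P2@[14:14]
i=15 'b': node 4→4 (via fail)  → match P2@[15:15]
i=16 'a': node 4→5  → match P1@[15:16]
i=17 'b': node 5→4 (via fail)  → match P2@[17:17]
i=18 'a': node 4→5  → match P1@[17:18]
i=19 'd': node 5→0 (via fail)
i=20 'a': node 0→0
i=21 'b': node 0→4  → match P2@[21:21]
i=22 'a': node 4→5  → match P1@[21:22]
i=23 'b': node 5→4 (via fail)  → match P2@[23:23]
i=24 'd': node 4→0 (via fail)
i=25 'a': node 0→0
i=26 'b': node 0→4  → match P2@[26:26]
i=27 'd': node 4→0 (via fail)
i=28 'd': node 0→0
i=29 'c': node 0→1
i=30 'c': node 1→2  → match P3@[29:30]
i=31 'd': node 2→0 (via fail)
i=32 'b': node 0→4  → match P2@[32:32]
i=33 'a': node 4→5  → match P1@[32:33]
i=34 'a': node 5→0 (via fail)
i=35 'a': node 0→0

Result: [[1,3],[2,0],[2,3],[3,0],[3,3],[5,2],[6,1],[9,2],[10,1],[14,2],[15,2],[16,1],[17,2],[18,1],[21,2],[22,1],[23,2],[26,2],[30,3],[32,2],[33,1]]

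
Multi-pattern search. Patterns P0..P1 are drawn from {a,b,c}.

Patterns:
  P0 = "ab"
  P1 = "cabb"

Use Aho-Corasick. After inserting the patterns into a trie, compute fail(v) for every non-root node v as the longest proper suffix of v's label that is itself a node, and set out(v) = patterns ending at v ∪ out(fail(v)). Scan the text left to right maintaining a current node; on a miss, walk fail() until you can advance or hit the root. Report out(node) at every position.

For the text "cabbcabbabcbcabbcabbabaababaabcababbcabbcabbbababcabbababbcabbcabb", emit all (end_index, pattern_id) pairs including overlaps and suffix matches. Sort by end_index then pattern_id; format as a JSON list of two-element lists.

Build automaton:
Trie (insert patterns):
  0='ε' goto a→1 c→3
  1='a' goto b→2
  2='ab' goto ·  ←P0
  3='c' goto a→4
  4='ca' goto b→5
  5='cab' goto b→6
  6='cabb' goto ·  ←P1

Failure links (BFS by depth):
  fail(1) 'a': from fail(0)=0 chase 'a': 0 ⇒ 0;  out=∅∪out(0)=∅
  fail(3) 'c': from fail(0)=0 chase 'c': 0 ⇒ 0;  out=∅∪out(0)=∅
  fail(2) 'ab': from fail(1)=0 chase 'b': 0 ⇒ 0;  out={0}∪out(0)={0}
  fail(4) 'ca': from fail(3)=0 chase 'a': 0 ⇒ 1;  out=∅∪out(1)=∅
  fail(5) 'cab': from fail(4)=1 chase 'b': 1 ⇒ 2;  out=∅∪out(2)={0}
  fail(6) 'cabb': from fail(5)=2 chase 'b': 2→0 ⇒ 0;  out={1}∪out(0)={1}

Scan:
[0] read 'c'  n0⇒n3
[1] read 'a'  n3⇒n4
[2] read 'b'  n4⇒n5  → match P0@[1:2]
[3] read 'b'  n5⇒n6  → match P1@[0:3]
[4] read 'c'  n6⇒n3 (fail-walked)
[5] read 'a'  n3⇒n4
[6] read 'b'  n4⇒n5  → match P0@[5:6]
[7] read 'b'  n5⇒n6  → match P1@[4:7]
[8] read 'a'  n6⇒n1 (fail-walked)
[9] read 'b'  n1⇒n2  → match P0@[8:9]
[10] read 'c'  n2⇒n3 (fail-walked)
[11] read 'b'  n3⇒n0 (fail-walked)
[12] read 'c'  n0⇒n3
[13] read 'a'  n3⇒n4
[14] read 'b'  n4⇒n5  → match P0@[13:14]
[15] read 'b'  n5⇒n6  → match P1@[12:15]
[16] read 'c'  n6⇒n3 (fail-walked)
[17] read 'a'  n3⇒n4
[18] read 'b'  n4⇒n5  → match P0@[17:18]
[19] read 'b'  n5⇒n6  → match P1@[16:19]
[20] read 'a'  n6⇒n1 (fail-walked)
[21] read 'b'  n1⇒n2  → match P0@[20:21]
[22] read 'a'  n2⇒n1 (fail-walked)
[23] read 'a'  n1⇒n1 (fail-walked)
[24] read 'b'  n1⇒n2  → match P0@[23:24]
[25] read 'a'  n2⇒n1 (fail-walked)
[26] read 'b'  n1⇒n2  → match P0@[25:26]
[27] read 'a'  n2⇒n1 (fail-walked)
[28] read 'a'  n1⇒n1 (fail-walked)
[29] read 'b'  n1⇒n2  → match P0@[28:29]
[30] read 'c'  n2⇒n3 (fail-walked)
[31] read 'a'  n3⇒n4
[32] read 'b'  n4⇒n5  → match P0@[31:32]
[33] read 'a'  n5⇒n1 (fail-walked)
[34] read 'b'  n1⇒n2  → match P0@[33:34]
[35] read 'b'  n2⇒n0 (fail-walked)
[36] read 'c'  n0⇒n3
[37] read 'a'  n3⇒n4
[38] read 'b'  n4⇒n5  → match P0@[37:38]
[39] read 'b'  n5⇒n6  → match P1@[36:39]
[40] read 'c'  n6⇒n3 (fail-walked)
[41] read 'a'  n3⇒n4
[42] read 'b'  n4⇒n5  → match P0@[41:42]
[43] read 'b'  n5⇒n6  → match P1@[40:43]
[44] read 'b'  n6⇒n0 (fail-walked)
[45] read 'a'  n0⇒n1
[46] read 'b'  n1⇒n2  → match P0@[45:46]
[47] read 'a'  n2⇒n1 (fail-walked)
[48] read 'b'  n1⇒n2  → match P0@[47:48]
[49] read 'c'  n2⇒n3 (fail-walked)
[50] read 'a'  n3⇒n4
[51] read 'b'  n4⇒n5  → match P0@[50:51]
[52] read 'b'  n5⇒n6  → match P1@[49:52]
[53] read 'a'  n6⇒n1 (fail-walked)
[54] read 'b'  n1⇒n2  → match P0@[53:54]
[55] read 'a'  n2⇒n1 (fail-walked)
[56] read 'b'  n1⇒n2  → match P0@[55:56]
[57] read 'b'  n2⇒n0 (fail-walked)
[58] read 'c'  n0⇒n3
[59] read 'a'  n3⇒n4
[60] read 'b'  n4⇒n5  → match P0@[59:60]
[61] read 'b'  n5⇒n6  → match P1@[58:61]
[62] read 'c'  n6⇒n3 (fail-walked)
[63] read 'a'  n3⇒n4
[64] read 'b'  n4⇒n5  → match P0@[63:64]
[65] read 'b'  n5⇒n6  → match P1@[62:65]

Matches: [[2,0],[3,1],[6,0],[7,1],[9,0],[14,0],[15,1],[18,0],[19,1],[21,0],[24,0],[26,0],[29,0],[32,0],[34,0],[38,0],[39,1],[42,0],[43,1],[46,0],[48,0],[51,0],[52,1],[54,0],[56,0],[60,0],[61,1],[64,0],[65,1]]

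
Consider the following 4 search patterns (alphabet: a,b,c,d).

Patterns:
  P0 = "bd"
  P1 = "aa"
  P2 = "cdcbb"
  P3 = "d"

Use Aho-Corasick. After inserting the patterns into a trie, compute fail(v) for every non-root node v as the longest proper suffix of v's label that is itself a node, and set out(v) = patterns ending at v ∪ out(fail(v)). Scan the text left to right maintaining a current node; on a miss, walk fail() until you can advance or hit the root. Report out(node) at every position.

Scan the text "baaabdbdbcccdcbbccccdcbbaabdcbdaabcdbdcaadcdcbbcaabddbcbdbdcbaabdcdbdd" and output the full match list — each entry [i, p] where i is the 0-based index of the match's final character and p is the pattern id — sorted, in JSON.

Construct AC machine:
Trie (insert patterns):
  0='ε' goto a→3 b→1 c→5 d→10
  1='b' goto d→2
  2='bd' goto ·  [P0 ends]
  3='a' goto a→4
  4='aa' goto ·  [P1 ends]
  5='c' goto d→6
  6='cd' goto c→7
  7='cdc' goto b→8
  8='cdcb' goto b→9
  9='cdcbb' goto ·  [P2 ends]
  10='d' goto ·  [P3 ends]

BFS fail/out derivation:
  n1('b'): parent n0 fail=0; on 'b' 0 → fail=0;  out ∅∪∅=∅
  n3('a'): parent n0 fail=0; on 'a' 0 → fail=0;  out ∅∪∅=∅
  n5('c'): parent n0 fail=0; on 'c' 0 → fail=0;  out ∅∪∅=∅
  n10('d'): parent n0 fail=0; on 'd' 0 → fail=0;  out {3}∪∅={3}
  n2('bd'): parent n1 fail=0; on 'd' 0 → fail=10;  out {0}∪{3}={0,3}
  n4('aa'): parent n3 fail=0; on 'a' 0 → fail=3;  out {1}∪∅={1}
  n6('cd'): parent n5 fail=0; on 'd' 0 → fail=10;  out ∅∪{3}={3}
  n7('cdc'): parent n6 fail=10; on 'c' 10→0 → fail=5;  out ∅∪∅=∅
  n8('cdcb'): parent n7 fail=5; on 'b' 5→0 → fail=1;  out ∅∪∅=∅
  n9('cdcbb'): parent n8 fail=1; on 'b' 1→0 → fail=1;  out {2}∪∅={2}

Scan:
pos 0 'b': at 1
pos 1 'a': at 3 (fail-walked)
pos 2 'a': at 4  emit P1@[1:2]
pos 3 'a': at 4 (fail-walked)  emit P1@[2:3]
pos 4 'b': at 1 (fail-walked)
pos 5 'd': at 2  emit P0@[4:5],P3@[5:5]
pos 6 'b': at 1 (fail-walked)
pos 7 'd': at 2  emit P0@[6:7],P3@[7:7]
pos 8 'b': at 1 (fail-walked)
pos 9 'c': at 5 (fail-walked)
pos 10 'c': at 5 (fail-walked)
pos 11 'c': at 5 (fail-walked)
pos 12 'd': at 6  emit P3@[12:12]
pos 13 'c': at 7
pos 14 'b': at 8
pos 15 'b': at 9  emit P2@[11:15]
pos 16 'c': at 5 (fail-walked)
pos 17 'c': at 5 (fail-walked)
pos 18 'c': at 5 (fail-walked)
pos 19 'c': at 5 (fail-walked)
pos 20 'd': at 6  emit P3@[20:20]
pos 21 'c': at 7
pos 22 'b': at 8
pos 23 'b': at 9  emit P2@[19:23]
pos 24 'a': at 3 (fail-walked)
pos 25 'a': at 4  emit P1@[24:25]
pos 26 'b': at 1 (fail-walked)
pos 27 'd': at 2  emit P0@[26:27],P3@[27:27]
pos 28 'c': at 5 (fail-walked)
pos 29 'b': at 1 (fail-walked)
pos 30 'd': at 2  emit P0@[29:30],P3@[30:30]
pos 31 'a': at 3 (fail-walked)
pos 32 'a': at 4  emit P1@[31:32]
pos 33 'b': at 1 (fail-walked)
pos 34 'c': at 5 (fail-walked)
pos 35 'd': at 6  emit P3@[35:35]
pos 36 'b': at 1 (fail-walked)
pos 37 'd': at 2  emit P0@[36:37],P3@[37:37]
pos 38 'c': at 5 (fail-walked)
pos 39 'a': at 3 (fail-walked)
pos 40 'a': at 4  emit P1@[39:40]
pos 41 'd': at 10 (fail-walked)  emit P3@[41:41]
pos 42 'c': at 5 (fail-walked)
pos 43 'd': at 6  emit P3@[43:43]
pos 44 'c': at 7
pos 45 'b': at 8
pos 46 'b': at 9  emit P2@[42:46]
pos 47 'c': at 5 (fail-walked)
pos 48 'a': at 3 (fail-walked)
pos 49 'a': at 4  emit P1@[48:49]
pos 50 'b': at 1 (fail-walked)
pos 51 'd': at 2  emit P0@[50:51],P3@[51:51]
pos 52 'd': at 10 (fail-walked)  emit P3@[52:52]
pos 53 'b': at 1 (fail-walked)
pos 54 'c': at 5 (fail-walked)
pos 55 'b': at 1 (fail-walked)
pos 56 'd': at 2  emit P0@[55:56],P3@[56:56]
pos 57 'b': at 1 (fail-walked)
pos 58 'd': at 2  emit P0@[57:58],P3@[58:58]
pos 59 'c': at 5 (fail-walked)
pos 60 'b': at 1 (fail-walked)
pos 61 'a': at 3 (fail-walked)
pos 62 'a': at 4  emit P1@[61:62]
pos 63 'b': at 1 (fail-walked)
pos 64 'd': at 2  emit P0@[63:64],P3@[64:64]
pos 65 'c': at 5 (fail-walked)
pos 66 'd': at 6  emit P3@[66:66]
pos 67 'b': at 1 (fail-walked)
pos 68 'd': at 2  emit P0@[67:68],P3@[68:68]
pos 69 'd': at 10 (fail-walked)  emit P3@[69:69]

Matches: [[2,1],[3,1],[5,0],[5,3],[7,0],[7,3],[12,3],[15,2],[20,3],[23,2],[25,1],[27,0],[27,3],[30,0],[30,3],[32,1],[35,3],[37,0],[37,3],[40,1],[41,3],[43,3],[46,2],[49,1],[51,0],[51,3],[52,3],[56,0],[56,3],[58,0],[58,3],[62,1],[64,0],[64,3],[66,3],[68,0],[68,3],[69,3]]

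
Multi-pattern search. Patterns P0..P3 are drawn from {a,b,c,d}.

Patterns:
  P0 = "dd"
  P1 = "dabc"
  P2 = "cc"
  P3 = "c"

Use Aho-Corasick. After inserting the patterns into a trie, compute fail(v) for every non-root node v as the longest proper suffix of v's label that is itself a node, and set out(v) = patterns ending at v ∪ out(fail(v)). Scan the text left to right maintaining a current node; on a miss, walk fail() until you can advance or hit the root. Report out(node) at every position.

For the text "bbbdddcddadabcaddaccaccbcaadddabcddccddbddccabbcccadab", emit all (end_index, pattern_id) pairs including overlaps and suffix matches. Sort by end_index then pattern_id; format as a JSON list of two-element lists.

Build:
Trie nodes:
  n0 'ε': c→6 d→1
  n1 'd': a→3 d→2
  n2 'dd': ·  [P0 ends]
  n3 'da': b→4
  n4 'dab': c→5
  n5 'dabc': ·  [P1 ends]
  n6 'c': c→7  [P3 ends]
  n7 'cc': ·  [P2 ends]

BFS fail/out derivation:
  n1('d'): parent n0 fail=0; on 'd' 0 → fail=0;  out ∅∪∅=∅
  n6('c'): parent n0 fail=0; on 'c' 0 → fail=0;  out {3}∪∅={3}
  n2('dd'): parent n1 fail=0; on 'd' 0 → fail=1;  out {0}∪∅={0}
  n3('da'): parent n1 fail=0; on 'a' 0 → fail=0;  out ∅∪∅=∅
  n7('cc'): parent n6 fail=0; on 'c' 0 → fail=6;  out {2}∪{3}={2,3}
  n4('dab'): parent n3 fail=0; on 'b' 0 → fail=0;  out ∅∪∅=∅
  n5('dabc'): parent n4 fail=0; on 'c' 0 → fail=6;  out {1}∪{3}={1,3}

Run:
[0] read 'b'  n0⇒n0
[1] read 'b'  n0⇒n0
[2] read 'b'  n0⇒n0
[3] read 'd'  n0⇒n1
[4] read 'd'  n1⇒n2  → match P0@[3:4]
[5] read 'd'  n2⇒n2 (via fail)  → match P0@[4:5]
[6] read 'c'  n2⇒n6 (via fail)  → match P3@[6:6]
[7] read 'd'  n6⇒n1 (via fail)
[8] read 'd'  n1⇒n2  → match P0@[7:8]
[9] read 'a'  n2⇒n3 (via fail)
[10] read 'd'  n3⇒n1 (via fail)
[11] read 'a'  n1⇒n3
[12] read 'b'  n3⇒n4
[13] read 'c'  n4⇒n5  → match P1@[10:13],P3@[13:13]
[14] read 'a'  n5⇒n0 (via fail)
[15] read 'd'  n0⇒n1
[16] read 'd'  n1⇒n2  → match P0@[15:16]
[17] read 'a'  n2⇒n3 (via fail)
[18] read 'c'  n3⇒n6 (via fail)  → match P3@[18:18]
[19] read 'c'  n6⇒n7  → match P2@[18:19],P3@[19:19]
[20] read 'a'  n7⇒n0 (via fail)
[21] read 'c'  n0⇒n6  → match P3@[21:21]
[22] read 'c'  n6⇒n7  → match P2@[21:22],P3@[22:22]
[23] read 'b'  n7⇒n0 (via fail)
[24] read 'c'  n0⇒n6  → match P3@[24:24]
[25] read 'a'  n6⇒n0 (via fail)
[26] read 'a'  n0⇒n0
[27] read 'd'  n0⇒n1
[28] read 'd'  n1⇒n2  → match P0@[27:28]
[29] read 'd'  n2⇒n2 (via fail)  → match P0@[28:29]
[30] read 'a'  n2⇒n3 (via fail)
[31] read 'b'  n3⇒n4
[32] read 'c'  n4⇒n5  → match P1@[29:32],P3@[32:32]
[33] read 'd'  n5⇒n1 (via fail)
[34] read 'd'  n1⇒n2  → match P0@[33:34]
[35] read 'c'  n2⇒n6 (via fail)  → match P3@[35:35]
[36] read 'c'  n6⇒n7  → match P2@[35:36],P3@[36:36]
[37] read 'd'  n7⇒n1 (via fail)
[38] read 'd'  n1⇒n2  → match P0@[37:38]
[39] read 'b'  n2⇒n0 (via fail)
[40] read 'd'  n0⇒n1
[41] read 'd'  n1⇒n2  → match P0@[40:41]
[42] read 'c'  n2⇒n6 (via fail)  → match P3@[42:42]
[43] read 'c'  n6⇒n7  → match P2@[42:43],P3@[43:43]
[44] read 'a'  n7⇒n0 (via fail)
[45] read 'b'  n0⇒n0
[46] read 'b'  n0⇒n0
[47] read 'c'  n0⇒n6  → match P3@[47:47]
[48] read 'c'  n6⇒n7  → match P2@[47:48],P3@[48:48]
[49] read 'c'  n7⇒n7 (via fail)  → match P2@[48:49],P3@[49:49]
[50] read 'a'  n7⇒n0 (via fail)
[51] read 'd'  n0⇒n1
[52] read 'a'  n1⇒n3
[53] read 'b'  n3⇒n4

Result: [[4,0],[5,0],[6,3],[8,0],[13,1],[13,3],[16,0],[18,3],[19,2],[19,3],[21,3],[22,2],[22,3],[24,3],[28,0],[29,0],[32,1],[32,3],[34,0],[35,3],[36,2],[36,3],[38,0],[41,0],[42,3],[43,2],[43,3],[47,3],[48,2],[48,3],[49,2],[49,3]]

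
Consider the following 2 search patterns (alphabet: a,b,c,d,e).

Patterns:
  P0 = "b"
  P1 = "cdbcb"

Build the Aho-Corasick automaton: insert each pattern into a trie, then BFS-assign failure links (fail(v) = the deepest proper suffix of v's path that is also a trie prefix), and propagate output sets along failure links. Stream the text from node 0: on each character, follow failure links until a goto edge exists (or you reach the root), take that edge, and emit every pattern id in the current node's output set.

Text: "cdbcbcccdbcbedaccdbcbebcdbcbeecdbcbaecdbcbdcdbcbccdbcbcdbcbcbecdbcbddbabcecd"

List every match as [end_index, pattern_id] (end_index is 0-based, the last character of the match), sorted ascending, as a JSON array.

Build automaton:
Trie nodes:
  n0 'ε': b→1 c→2
  n1 'b': ·  [P0 ends]
  n2 'c': d→3
  n3 'cd': b→4
  n4 'cdb': c→5
  n5 'cdbc': b→6
  n6 'cdbcb': ·  [P1 ends]

Failure links (BFS by depth):
  fail(1) 'b': from fail(0)=0 chase 'b': 0 ⇒ 0;  out={0}∪out(0)={0}
  fail(2) 'c': from fail(0)=0 chase 'c': 0 ⇒ 0;  out=∅∪out(0)=∅
  fail(3) 'cd': from fail(2)=0 chase 'd': 0 ⇒ 0;  out=∅∪out(0)=∅
  fail(4) 'cdb': from fail(3)=0 chase 'b': 0 ⇒ 1;  out=∅∪out(1)={0}
  fail(5) 'cdbc': from fail(4)=1 chase 'c': 1→0 ⇒ 2;  out=∅∪out(2)=∅
  fail(6) 'cdbcb': from fail(5)=2 chase 'b': 2→0 ⇒ 1;  out={1}∪out(1)={0,1}

Scan:
i=0 'c': node 0→2
i=1 'd': node 2→3
i=2 'b': node 3→4  ** P0@[2:2]
i=3 'c': node 4→5
i=4 'b': node 5→6  ** P0@[4:4],P1@[0:4]
i=5 'c': node 6→2 ·f
i=6 'c': node 2→2 ·f
i=7 'c': node 2→2 ·f
i=8 'd': node 2→3
i=9 'b': node 3→4  ** P0@[9:9]
i=10 'c': node 4→5
i=11 'b': node 5→6  ** P0@[11:11],P1@[7:11]
i=12 'e': node 6→0 ·f
i=13 'd': node 0→0
i=14 'a': node 0→0
i=15 'c': node 0→2
i=16 'c': node 2→2 ·f
i=17 'd': node 2→3
i=18 'b': node 3→4  ** P0@[18:18]
i=19 'c': node 4→5
i=20 'b': node 5→6  ** P0@[20:20],P1@[16:20]
i=21 'e': node 6→0 ·f
i=22 'b': node 0→1  ** P0@[22:22]
i=23 'c': node 1→2 ·f
i=24 'd': node 2→3
i=25 'b': node 3→4  ** P0@[25:25]
i=26 'c': node 4→5
i=27 'b': node 5→6  ** P0@[27:27],P1@[23:27]
i=28 'e': node 6→0 ·f
i=29 'e': node 0→0
i=30 'c': node 0→2
i=31 'd': node 2→3
i=32 'b': node 3→4  ** P0@[32:32]
i=33 'c': node 4→5
i=34 'b': node 5→6  ** P0@[34:34],P1@[30:34]
i=35 'a': node 6→0 ·f
i=36 'e': node 0→0
i=37 'c': node 0→2
i=38 'd': node 2→3
i=39 'b': node 3→4  ** P0@[39:39]
i=40 'c': node 4→5
i=41 'b': node 5→6  ** P0@[41:41],P1@[37:41]
i=42 'd': node 6→0 ·f
i=43 'c': node 0→2
i=44 'd': node 2→3
i=45 'b': node 3→4  ** P0@[45:45]
i=46 'c': node 4→5
i=47 'b': node 5→6  ** P0@[47:47],P1@[43:47]
i=48 'c': node 6→2 ·f
i=49 'c': node 2→2 ·f
i=50 'd': node 2→3
i=51 'b': node 3→4  ** P0@[51:51]
i=52 'c': node 4→5
i=53 'b': node 5→6  ** P0@[53:53],P1@[49:53]
i=54 'c': node 6→2 ·f
i=55 'd': node 2→3
i=56 'b': node 3→4  ** P0@[56:56]
i=57 'c': node 4→5
i=58 'b': node 5→6  ** P0@[58:58],P1@[54:58]
i=59 'c': node 6→2 ·f
i=60 'b': node 2→1 ·f  ** P0@[60:60]
i=61 'e': node 1→0 ·f
i=62 'c': node 0→2
i=63 'd': node 2→3
i=64 'b': node 3→4  ** P0@[64:64]
i=65 'c': node 4→5
i=66 'b': node 5→6  ** P0@[66:66],P1@[62:66]
i=67 'd': node 6→0 ·f
i=68 'd': node 0→0
i=69 'b': node 0→1  ** P0@[69:69]
i=70 'a': node 1→0 ·f
i=71 'b': node 0→1  ** P0@[71:71]
i=72 'c': node 1→2 ·f
i=73 'e': node 2→0 ·f
i=74 'c': node 0→2
i=75 'd': node 2→3

Matches: [[2,0],[4,0],[4,1],[9,0],[11,0],[11,1],[18,0],[20,0],[20,1],[22,0],[25,0],[27,0],[27,1],[32,0],[34,0],[34,1],[39,0],[41,0],[41,1],[45,0],[47,0],[47,1],[51,0],[53,0],[53,1],[56,0],[58,0],[58,1],[60,0],[64,0],[66,0],[66,1],[69,0],[71,0]]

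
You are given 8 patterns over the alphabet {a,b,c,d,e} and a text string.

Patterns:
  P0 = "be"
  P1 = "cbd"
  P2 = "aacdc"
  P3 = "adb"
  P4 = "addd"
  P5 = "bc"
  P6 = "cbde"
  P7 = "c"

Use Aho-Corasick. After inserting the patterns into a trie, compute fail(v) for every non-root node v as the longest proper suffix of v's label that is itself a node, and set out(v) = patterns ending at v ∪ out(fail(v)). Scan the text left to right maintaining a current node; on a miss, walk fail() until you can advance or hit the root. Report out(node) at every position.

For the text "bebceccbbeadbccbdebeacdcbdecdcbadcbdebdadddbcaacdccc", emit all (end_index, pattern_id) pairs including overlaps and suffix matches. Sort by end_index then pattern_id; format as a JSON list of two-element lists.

Build automaton:
Trie nodes:
  n0 'ε': a→6 b→1 c→3
  n1 'b': c→15 e→2
  n2 'be': ·  ←P0
  n3 'c': b→4  ←P7
  n4 'cb': d→5
  n5 'cbd': e→16  ←P1
  n6 'a': a→7 d→11
  n7 'aa': c→8
  n8 'aac': d→9
  n9 'aacd': c→10
  n10 'aacdc': ·  ←P2
  n11 'ad': b→12 d→13
  n12 'adb': ·  ←P3
  n13 'add': d→14
  n14 'addd': ·  ←P4
  n15 'bc': ·  ←P5
  n16 'cbde': ·  ←P6

Failure links (BFS by depth):
  n1('b'): parent n0 fail=0; on 'b' 0 → fail=0;  out ∅∪∅=∅
  n3('c'): parent n0 fail=0; on 'c' 0 → fail=0;  out {7}∪∅={7}
  n6('a'): parent n0 fail=0; on 'a' 0 → fail=0;  out ∅∪∅=∅
  n2('be'): parent n1 fail=0; on 'e' 0 → fail=0;  out {0}∪∅={0}
  n4('cb'): parent n3 fail=0; on 'b' 0 → fail=1;  out ∅∪∅=∅
  n7('aa'): parent n6 fail=0; on 'a' 0 → fail=6;  out ∅∪∅=∅
  n11('ad'): parent n6 fail=0; on 'd' 0 → fail=0;  out ∅∪∅=∅
  n15('bc'): parent n1 fail=0; on 'c' 0 → fail=3;  out {5}∪{7}={5,7}
  n5('cbd'): parent n4 fail=1; on 'd' 1→0 → fail=0;  out {1}∪∅={1}
  n8('aac'): parent n7 fail=6; on 'c' 6→0 → fail=3;  out ∅∪{7}={7}
  n12('adb'): parent n11 fail=0; on 'b' 0 → fail=1;  out {3}∪∅={3}
  n13('add'): parent n11 fail=0; on 'd' 0 → fail=0;  out ∅∪∅=∅
  n9('aacd'): parent n8 fail=3; on 'd' 3→0 → fail=0;  out ∅∪∅=∅
  n14('addd'): parent n13 fail=0; on 'd' 0 → fail=0;  out {4}∪∅={4}
  n16('cbde'): parent n5 fail=0; on 'e' 0 → fail=0;  out {6}∪∅={6}
  n10('aacdc'): parent n9 fail=0; on 'c' 0 → fail=3;  out {2}∪{7}={2,7}

Text stream:
pos 0 'b': at 1
pos 1 'e': at 2  emit P0@[0:1]
pos 2 'b': at 1 (fail-walked)
pos 3 'c': at 15  emit P5@[2:3],P7@[3:3]
pos 4 'e': at 0 (fail-walked)
pos 5 'c': at 3  emit P7@[5:5]
pos 6 'c': at 3 (fail-walked)  emit P7@[6:6]
pos 7 'b': at 4
pos 8 'b': at 1 (fail-walked)
pos 9 'e': at 2  emit P0@[8:9]
pos 10 'a': at 6 (fail-walked)
pos 11 'd': at 11
pos 12 'b': at 12  emit P3@[10:12]
pos 13 'c': at 15 (fail-walked)  emit P5@[12:13],P7@[13:13]
pos 14 'c': at 3 (fail-walked)  emit P7@[14:14]
pos 15 'b': at 4
pos 16 'd': at 5  emit P1@[14:16]
pos 17 'e': at 16  emit P6@[14:17]
pos 18 'b': at 1 (fail-walked)
pos 19 'e': at 2  emit P0@[18:19]
pos 20 'a': at 6 (fail-walked)
pos 21 'c': at 3 (fail-walked)  emit P7@[21:21]
pos 22 'd': at 0 (fail-walked)
pos 23 'c': at 3  emit P7@[23:23]
pos 24 'b': at 4
pos 25 'd': at 5  emit P1@[23:25]
pos 26 'e': at 16  emit P6@[23:26]
pos 27 'c': at 3 (fail-walked)  emit P7@[27:27]
pos 28 'd': at 0 (fail-walked)
pos 29 'c': at 3  emit P7@[29:29]
pos 30 'b': at 4
pos 31 'a': at 6 (fail-walked)
pos 32 'd': at 11
pos 33 'c': at 3 (fail-walked)  emit P7@[33:33]
pos 34 'b': at 4
pos 35 'd': at 5  emit P1@[33:35]
pos 36 'e': at 16  emit P6@[33:36]
pos 37 'b': at 1 (fail-walked)
pos 38 'd': at 0 (fail-walked)
pos 39 'a': at 6
pos 40 'd': at 11
pos 41 'd': at 13
pos 42 'd': at 14  emit P4@[39:42]
pos 43 'b': at 1 (fail-walked)
pos 44 'c': at 15  emit P5@[43:44],P7@[44:44]
pos 45 'a': at 6 (fail-walked)
pos 46 'a': at 7
pos 47 'c': at 8  emit P7@[47:47]
pos 48 'd': at 9
pos 49 'c': at 10  emit P2@[45:49],P7@[49:49]
pos 50 'c': at 3 (fail-walked)  emit P7@[50:50]
pos 51 'c': at 3 (fail-walked)  emit P7@[51:51]

Matches: [[1,0],[3,5],[3,7],[5,7],[6,7],[9,0],[12,3],[13,5],[13,7],[14,7],[16,1],[17,6],[19,0],[21,7],[23,7],[25,1],[26,6],[27,7],[29,7],[33,7],[35,1],[36,6],[42,4],[44,5],[44,7],[47,7],[49,2],[49,7],[50,7],[51,7]]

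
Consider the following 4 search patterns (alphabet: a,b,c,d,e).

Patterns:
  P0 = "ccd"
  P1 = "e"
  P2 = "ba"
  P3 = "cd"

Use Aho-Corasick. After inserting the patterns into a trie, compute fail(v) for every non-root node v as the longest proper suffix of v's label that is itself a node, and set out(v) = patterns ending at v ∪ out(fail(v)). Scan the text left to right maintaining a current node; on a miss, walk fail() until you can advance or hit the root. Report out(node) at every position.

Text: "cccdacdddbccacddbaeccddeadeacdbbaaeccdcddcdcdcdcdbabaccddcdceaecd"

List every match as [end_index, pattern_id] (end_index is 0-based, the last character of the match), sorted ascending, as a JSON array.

Construct AC machine:
Trie (insert patterns):
  0='ε' goto b→5 c→1 e→4
  1='c' goto c→2 d→7
  2='cc' goto d→3
  3='ccd' goto ·  [P0 ends]
  4='e' goto ·  [P1 ends]
  5='b' goto a→6
  6='ba' goto ·  [P2 ends]
  7='cd' goto ·  [P3 ends]

BFS fail/out derivation:
  fail(1) 'c': from fail(0)=0 chase 'c': 0 ⇒ 0;  out=∅∪out(0)=∅
  fail(4) 'e': from fail(0)=0 chase 'e': 0 ⇒ 0;  out={1}∪out(0)={1}
  fail(5) 'b': from fail(0)=0 chase 'b': 0 ⇒ 0;  out=∅∪out(0)=∅
  fail(2) 'cc': from fail(1)=0 chase 'c': 0 ⇒ 1;  out=∅∪out(1)=∅
  fail(6) 'ba': from fail(5)=0 chase 'a': 0 ⇒ 0;  out={2}∪out(0)={2}
  fail(7) 'cd': from fail(1)=0 chase 'd': 0 ⇒ 0;  out={3}∪out(0)={3}
  fail(3) 'ccd': from fail(2)=1 chase 'd': 1 ⇒ 7;  out={0}∪out(7)={0,3}

Run:
pos 0 'c': at 1
pos 1 'c': at 2
pos 2 'c': at 2 ·f
pos 3 'd': at 3  emit P0@[1:3],P3@[2:3]
pos 4 'a': at 0 ·f
pos 5 'c': at 1
pos 6 'd': at 7  emit P3@[5:6]
pos 7 'd': at 0 ·f
pos 8 'd': at 0
pos 9 'b': at 5
pos 10 'c': at 1 ·f
pos 11 'c': at 2
pos 12 'a': at 0 ·f
pos 13 'c': at 1
pos 14 'd': at 7  emit P3@[13:14]
pos 15 'd': at 0 ·f
pos 16 'b': at 5
pos 17 'a': at 6  emit P2@[16:17]
pos 18 'e': at 4 ·f  emit P1@[18:18]
pos 19 'c': at 1 ·f
pos 20 'c': at 2
pos 21 'd': at 3  emit P0@[19:21],P3@[20:21]
pos 22 'd': at 0 ·f
pos 23 'e': at 4  emit P1@[23:23]
pos 24 'a': at 0 ·f
pos 25 'd': at 0
pos 26 'e': at 4  emit P1@[26:26]
pos 27 'a': at 0 ·f
pos 28 'c': at 1
pos 29 'd': at 7  emit P3@[28:29]
pos 30 'b': at 5 ·f
pos 31 'b': at 5 ·f
pos 32 'a': at 6  emit P2@[31:32]
pos 33 'a': at 0 ·f
pos 34 'e': at 4  emit P1@[34:34]
pos 35 'c': at 1 ·f
pos 36 'c': at 2
pos 37 'd': at 3  emit P0@[35:37],P3@[36:37]
pos 38 'c': at 1 ·f
pos 39 'd': at 7  emit P3@[38:39]
pos 40 'd': at 0 ·f
pos 41 'c': at 1
pos 42 'd': at 7  emit P3@[41:42]
pos 43 'c': at 1 ·f
pos 44 'd': at 7  emit P3@[43:44]
pos 45 'c': at 1 ·f
pos 46 'd': at 7  emit P3@[45:46]
pos 47 'c': at 1 ·f
pos 48 'd': at 7  emit P3@[47:48]
pos 49 'b': at 5 ·f
pos 50 'a': at 6  emit P2@[49:50]
pos 51 'b': at 5 ·f
pos 52 'a': at 6  emit P2@[51:52]
pos 53 'c': at 1 ·f
pos 54 'c': at 2
pos 55 'd': at 3  emit P0@[53:55],P3@[54:55]
pos 56 'd': at 0 ·f
pos 57 'c': at 1
pos 58 'd': at 7  emit P3@[57:58]
pos 59 'c': at 1 ·f
pos 60 'e': at 4 ·f  emit P1@[60:60]
pos 61 'a': at 0 ·f
pos 62 'e': at 4  emit P1@[62:62]
pos 63 'c': at 1 ·f
pos 64 'd': at 7  emit P3@[63:64]

All matches (sorted): [[3,0],[3,3],[6,3],[14,3],[17,2],[18,1],[21,0],[21,3],[23,1],[26,1],[29,3],[32,2],[34,1],[37,0],[37,3],[39,3],[42,3],[44,3],[46,3],[48,3],[50,2],[52,2],[55,0],[55,3],[58,3],[60,1],[62,1],[64,3]]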